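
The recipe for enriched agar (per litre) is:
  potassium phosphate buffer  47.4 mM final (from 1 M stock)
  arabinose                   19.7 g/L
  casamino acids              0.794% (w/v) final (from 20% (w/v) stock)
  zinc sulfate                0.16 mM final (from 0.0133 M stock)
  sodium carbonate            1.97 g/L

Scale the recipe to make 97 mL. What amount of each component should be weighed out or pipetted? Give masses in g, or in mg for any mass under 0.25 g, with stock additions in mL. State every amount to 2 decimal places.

potassium phosphate buffer 4.60 mL; arabinose 1.91 g; casamino acids 3.85 mL; zinc sulfate 1.17 mL; sodium carbonate 191.09 mg

Working volume: 97 mL = 0.097 L.
potassium phosphate buffer: C1V1 = C2V2 → 47.4 mM × 97 mL ÷ 1000 mM = 4.60 mL
arabinose: 19.7 g/L × 0.097 L = 1.91 g
casamino acids: C1V1 = C2V2 → 0.794% ÷ 20% × 97 mL = 3.85 mL
zinc sulfate: dilute stock: 0.16 mM × 97 mL ÷ 13.3 mM = 1.17 mL
sodium carbonate: 1.97 g/L × 0.097 L = 0.19109 g = 191.09 mg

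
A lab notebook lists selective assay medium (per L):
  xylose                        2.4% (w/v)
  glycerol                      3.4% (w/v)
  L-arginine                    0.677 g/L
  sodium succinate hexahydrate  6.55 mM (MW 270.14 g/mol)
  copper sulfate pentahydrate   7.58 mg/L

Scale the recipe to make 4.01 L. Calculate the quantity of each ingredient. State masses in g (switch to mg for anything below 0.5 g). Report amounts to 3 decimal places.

Working volume: 4.01 L.
xylose: 2.4 g per 100 mL × 4010 mL ÷ 100 = 96.240 g
glycerol: 3.4% w/v = 34 g/L → 34 × 4.01 L = 136.340 g
L-arginine: 0.677 g/L × 4.01 L = 2.715 g
sodium succinate hexahydrate: 6.55 mmol/L × 270.14 g/mol × 4.01 L ÷ 1000 = 7.095 g
copper sulfate pentahydrate: 7.58 mg/L × 4.01 L = 30.396 mg

xylose 96.240 g; glycerol 136.340 g; L-arginine 2.715 g; sodium succinate hexahydrate 7.095 g; copper sulfate pentahydrate 30.396 mg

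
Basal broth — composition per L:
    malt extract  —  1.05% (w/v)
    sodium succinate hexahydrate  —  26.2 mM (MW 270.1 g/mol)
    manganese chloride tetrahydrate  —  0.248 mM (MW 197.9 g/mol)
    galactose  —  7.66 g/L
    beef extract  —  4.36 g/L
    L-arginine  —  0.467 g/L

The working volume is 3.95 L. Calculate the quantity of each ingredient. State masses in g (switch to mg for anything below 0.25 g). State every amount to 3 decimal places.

Working volume: 3.95 L.
malt extract: 1.05 g per 100 mL × 3950 mL ÷ 100 = 41.475 g
sodium succinate hexahydrate: 26.2 mmol/L × 270.1 g/mol × 3.95 L ÷ 1000 = 27.953 g
manganese chloride tetrahydrate: 0.248 mmol/L × 197.9 mg/mmol × 3.95 L = 193.863 mg
galactose: 7.66 g/L × 3.95 L = 30.257 g
beef extract: 4.36 g/L × 3.95 L = 17.222 g
L-arginine: 0.467 g/L × 3.95 L = 1.845 g

malt extract 41.475 g; sodium succinate hexahydrate 27.953 g; manganese chloride tetrahydrate 193.863 mg; galactose 30.257 g; beef extract 17.222 g; L-arginine 1.845 g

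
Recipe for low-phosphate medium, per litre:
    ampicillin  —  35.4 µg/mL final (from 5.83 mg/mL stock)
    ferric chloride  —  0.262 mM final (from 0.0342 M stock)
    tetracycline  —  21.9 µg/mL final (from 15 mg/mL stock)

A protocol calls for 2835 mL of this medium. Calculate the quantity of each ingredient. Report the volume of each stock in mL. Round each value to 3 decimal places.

Scale factor relative to 1 L: 2.835.
ampicillin: C1V1 = C2V2 → 35.4 µg/mL × 2835 mL ÷ 5830 µg/mL = 17.214 mL
ferric chloride: V = C2·V2/C1 = 0.262 mM × 2835 mL ÷ 34.2 mM = 21.718 mL
tetracycline: V = C2·V2/C1 = 21.9 µg/mL × 2835 mL ÷ 15000 µg/mL = 4.139 mL

ampicillin 17.214 mL; ferric chloride 21.718 mL; tetracycline 4.139 mL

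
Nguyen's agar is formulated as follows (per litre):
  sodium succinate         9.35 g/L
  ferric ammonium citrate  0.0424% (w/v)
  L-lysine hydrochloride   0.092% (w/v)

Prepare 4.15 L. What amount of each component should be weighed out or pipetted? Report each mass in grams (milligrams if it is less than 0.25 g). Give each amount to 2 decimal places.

Working volume: 4.15 L.
sodium succinate: 9.35 g/L × 4.15 L = 38.80 g
ferric ammonium citrate: 0.0424 g per 100 mL × 4150 mL ÷ 100 = 1.76 g
L-lysine hydrochloride: 0.092% w/v = 0.92 g/L → 0.92 × 4.15 L = 3.82 g

sodium succinate 38.80 g; ferric ammonium citrate 1.76 g; L-lysine hydrochloride 3.82 g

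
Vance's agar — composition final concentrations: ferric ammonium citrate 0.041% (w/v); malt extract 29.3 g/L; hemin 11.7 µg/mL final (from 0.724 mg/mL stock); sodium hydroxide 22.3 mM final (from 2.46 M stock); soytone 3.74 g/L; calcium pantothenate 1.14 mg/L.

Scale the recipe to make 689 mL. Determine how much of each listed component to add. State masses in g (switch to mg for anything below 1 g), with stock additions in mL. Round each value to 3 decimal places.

ferric ammonium citrate 282.490 mg; malt extract 20.188 g; hemin 11.134 mL; sodium hydroxide 6.246 mL; soytone 2.577 g; calcium pantothenate 0.785 mg

Scale factor relative to 1 L: 0.689.
ferric ammonium citrate: 0.041% w/v = 0.41 g/L → 0.41 × 0.689 L = 0.28249 g = 282.490 mg
malt extract: 29.3 g/L × 0.689 L = 20.188 g
hemin: C1V1 = C2V2 → 11.7 µg/mL × 689 mL ÷ 724 µg/mL = 11.134 mL
sodium hydroxide: V = C2·V2/C1 = 22.3 mM × 689 mL ÷ 2460 mM = 6.246 mL
soytone: 3.74 g/L × 0.689 L = 2.577 g
calcium pantothenate: 1.14 mg/L × 0.689 L = 0.785 mg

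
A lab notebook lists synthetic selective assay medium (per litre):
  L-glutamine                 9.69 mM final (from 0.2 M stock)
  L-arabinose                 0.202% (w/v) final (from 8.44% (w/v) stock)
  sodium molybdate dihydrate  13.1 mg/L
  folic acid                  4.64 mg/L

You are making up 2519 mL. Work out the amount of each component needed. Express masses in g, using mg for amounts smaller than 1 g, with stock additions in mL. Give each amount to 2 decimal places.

L-glutamine 122.05 mL; L-arabinose 60.29 mL; sodium molybdate dihydrate 33.00 mg; folic acid 11.69 mg

Target volume = 2519 mL = 2.519 L.
L-glutamine: V = C2·V2/C1 = 9.69 mM × 2519 mL ÷ 200 mM = 122.05 mL
L-arabinose: dilute stock: 0.202% ÷ 8.44% × 2519 mL = 60.29 mL
sodium molybdate dihydrate: 13.1 mg/L × 2.519 L = 33.00 mg
folic acid: 4.64 mg/L × 2.519 L = 11.69 mg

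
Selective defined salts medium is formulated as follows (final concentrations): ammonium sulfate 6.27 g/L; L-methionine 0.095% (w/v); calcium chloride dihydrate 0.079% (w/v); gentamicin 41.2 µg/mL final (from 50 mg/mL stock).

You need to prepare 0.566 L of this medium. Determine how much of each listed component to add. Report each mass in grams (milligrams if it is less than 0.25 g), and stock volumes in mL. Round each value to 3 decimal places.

Scale factor relative to 1 L: 0.566.
ammonium sulfate: 6.27 g/L × 0.566 L = 3.549 g
L-methionine: 0.095% w/v = 0.95 g/L → 0.95 × 0.566 L = 0.538 g
calcium chloride dihydrate: 0.079% w/v = 0.79 g/L → 0.79 × 0.566 L = 0.447 g
gentamicin: V = C2·V2/C1 = 41.2 µg/mL × 566 mL ÷ 50000 µg/mL = 0.466 mL

ammonium sulfate 3.549 g; L-methionine 0.538 g; calcium chloride dihydrate 0.447 g; gentamicin 0.466 mL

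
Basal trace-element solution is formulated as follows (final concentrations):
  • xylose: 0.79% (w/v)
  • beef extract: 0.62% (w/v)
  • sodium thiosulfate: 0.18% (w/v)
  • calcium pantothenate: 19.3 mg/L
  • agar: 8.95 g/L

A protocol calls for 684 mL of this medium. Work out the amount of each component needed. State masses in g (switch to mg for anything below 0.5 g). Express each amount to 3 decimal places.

Scale factor relative to 1 L: 0.684.
xylose: 0.79% w/v = 7.9 g/L → 7.9 × 0.684 L = 5.404 g
beef extract: 0.62 g per 100 mL × 684 mL ÷ 100 = 4.241 g
sodium thiosulfate: 0.18 g per 100 mL × 684 mL ÷ 100 = 1.231 g
calcium pantothenate: 19.3 mg/L × 0.684 L = 13.201 mg
agar: 8.95 g/L × 0.684 L = 6.122 g

xylose 5.404 g; beef extract 4.241 g; sodium thiosulfate 1.231 g; calcium pantothenate 13.201 mg; agar 6.122 g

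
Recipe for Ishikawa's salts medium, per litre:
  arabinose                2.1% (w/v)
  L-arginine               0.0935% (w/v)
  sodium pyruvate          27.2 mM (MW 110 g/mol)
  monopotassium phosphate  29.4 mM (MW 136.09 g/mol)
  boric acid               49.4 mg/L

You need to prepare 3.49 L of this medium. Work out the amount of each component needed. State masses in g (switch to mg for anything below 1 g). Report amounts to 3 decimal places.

arabinose 73.290 g; L-arginine 3.263 g; sodium pyruvate 10.442 g; monopotassium phosphate 13.964 g; boric acid 172.406 mg

Scale factor relative to 1 L: 3.49.
arabinose: 2.1% w/v = 21 g/L → 21 × 3.49 L = 73.290 g
L-arginine: 0.0935 g per 100 mL × 3490 mL ÷ 100 = 3.263 g
sodium pyruvate: 27.2 mmol/L × 110 g/mol × 3.49 L ÷ 1000 = 10.442 g
monopotassium phosphate: 29.4 mmol/L × 136.09 g/mol × 3.49 L ÷ 1000 = 13.964 g
boric acid: 49.4 mg/L × 3.49 L = 172.406 mg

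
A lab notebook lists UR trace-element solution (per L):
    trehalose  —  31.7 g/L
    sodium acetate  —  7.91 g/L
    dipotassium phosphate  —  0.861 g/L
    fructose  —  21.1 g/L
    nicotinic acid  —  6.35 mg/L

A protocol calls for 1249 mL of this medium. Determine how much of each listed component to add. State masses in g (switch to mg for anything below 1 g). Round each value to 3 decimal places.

trehalose 39.593 g; sodium acetate 9.880 g; dipotassium phosphate 1.075 g; fructose 26.354 g; nicotinic acid 7.931 mg

Target volume = 1249 mL = 1.249 L.
trehalose: 31.7 g/L × 1.249 L = 39.593 g
sodium acetate: 7.91 g/L × 1.249 L = 9.880 g
dipotassium phosphate: 0.861 g/L × 1.249 L = 1.075 g
fructose: 21.1 g/L × 1.249 L = 26.354 g
nicotinic acid: 6.35 mg/L × 1.249 L = 7.931 mg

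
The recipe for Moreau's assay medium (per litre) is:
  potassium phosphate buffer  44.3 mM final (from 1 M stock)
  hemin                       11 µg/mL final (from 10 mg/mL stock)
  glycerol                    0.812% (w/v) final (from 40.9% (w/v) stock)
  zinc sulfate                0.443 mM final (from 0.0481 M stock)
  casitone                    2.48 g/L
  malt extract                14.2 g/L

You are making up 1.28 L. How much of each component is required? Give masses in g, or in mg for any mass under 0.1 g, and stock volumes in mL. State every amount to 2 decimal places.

potassium phosphate buffer 56.70 mL; hemin 1.41 mL; glycerol 25.41 mL; zinc sulfate 11.79 mL; casitone 3.17 g; malt extract 18.18 g

Scale factor relative to 1 L: 1.28.
potassium phosphate buffer: V = C2·V2/C1 = 44.3 mM × 1280 mL ÷ 1000 mM = 56.70 mL
hemin: C1V1 = C2V2 → 11 µg/mL × 1280 mL ÷ 10000 µg/mL = 1.41 mL
glycerol: dilute stock: 0.812% ÷ 40.9% × 1280 mL = 25.41 mL
zinc sulfate: V = C2·V2/C1 = 0.443 mM × 1280 mL ÷ 48.1 mM = 11.79 mL
casitone: 2.48 g/L × 1.28 L = 3.17 g
malt extract: 14.2 g/L × 1.28 L = 18.18 g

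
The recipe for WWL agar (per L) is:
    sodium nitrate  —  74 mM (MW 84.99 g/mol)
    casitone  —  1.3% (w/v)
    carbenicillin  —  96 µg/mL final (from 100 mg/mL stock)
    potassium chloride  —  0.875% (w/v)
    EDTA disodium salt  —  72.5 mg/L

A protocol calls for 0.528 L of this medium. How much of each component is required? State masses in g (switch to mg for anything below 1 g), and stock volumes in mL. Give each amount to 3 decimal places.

sodium nitrate 3.321 g; casitone 6.864 g; carbenicillin 0.507 mL; potassium chloride 4.620 g; EDTA disodium salt 38.280 mg

Scale factor relative to 1 L: 0.528.
sodium nitrate: 74 mmol/L × 84.99 g/mol × 0.528 L ÷ 1000 = 3.321 g
casitone: 1.3 g per 100 mL × 528 mL ÷ 100 = 6.864 g
carbenicillin: C1V1 = C2V2 → 96 µg/mL × 528 mL ÷ 100000 µg/mL = 0.507 mL
potassium chloride: 0.875 g per 100 mL × 528 mL ÷ 100 = 4.620 g
EDTA disodium salt: 72.5 mg/L × 0.528 L = 38.280 mg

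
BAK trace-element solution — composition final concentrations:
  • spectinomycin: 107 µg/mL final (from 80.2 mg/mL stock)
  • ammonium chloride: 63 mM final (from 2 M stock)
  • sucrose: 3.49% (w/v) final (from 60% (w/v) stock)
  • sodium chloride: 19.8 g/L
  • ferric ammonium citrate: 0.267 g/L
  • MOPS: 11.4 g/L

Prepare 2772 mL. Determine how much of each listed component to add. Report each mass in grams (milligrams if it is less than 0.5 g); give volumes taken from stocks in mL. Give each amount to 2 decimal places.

Working volume: 2772 mL = 2.772 L.
spectinomycin: V = C2·V2/C1 = 107 µg/mL × 2772 mL ÷ 80200 µg/mL = 3.70 mL
ammonium chloride: dilute stock: 63 mM × 2772 mL ÷ 2000 mM = 87.32 mL
sucrose: C1V1 = C2V2 → 3.49% ÷ 60% × 2772 mL = 161.24 mL
sodium chloride: 19.8 g/L × 2.772 L = 54.89 g
ferric ammonium citrate: 0.267 g/L × 2.772 L = 0.74 g
MOPS: 11.4 g/L × 2.772 L = 31.60 g

spectinomycin 3.70 mL; ammonium chloride 87.32 mL; sucrose 161.24 mL; sodium chloride 54.89 g; ferric ammonium citrate 0.74 g; MOPS 31.60 g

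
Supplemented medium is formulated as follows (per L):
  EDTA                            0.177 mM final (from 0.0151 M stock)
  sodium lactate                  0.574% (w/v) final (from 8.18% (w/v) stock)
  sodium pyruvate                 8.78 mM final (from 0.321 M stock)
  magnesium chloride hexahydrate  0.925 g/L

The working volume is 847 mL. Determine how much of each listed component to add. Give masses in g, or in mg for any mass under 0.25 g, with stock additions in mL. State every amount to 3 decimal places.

EDTA 9.928 mL; sodium lactate 59.435 mL; sodium pyruvate 23.167 mL; magnesium chloride hexahydrate 0.783 g

Scale factor relative to 1 L: 0.847.
EDTA: C1V1 = C2V2 → 0.177 mM × 847 mL ÷ 15.1 mM = 9.928 mL
sodium lactate: C1V1 = C2V2 → 0.574% ÷ 8.18% × 847 mL = 59.435 mL
sodium pyruvate: V = C2·V2/C1 = 8.78 mM × 847 mL ÷ 321 mM = 23.167 mL
magnesium chloride hexahydrate: 0.925 g/L × 0.847 L = 0.783 g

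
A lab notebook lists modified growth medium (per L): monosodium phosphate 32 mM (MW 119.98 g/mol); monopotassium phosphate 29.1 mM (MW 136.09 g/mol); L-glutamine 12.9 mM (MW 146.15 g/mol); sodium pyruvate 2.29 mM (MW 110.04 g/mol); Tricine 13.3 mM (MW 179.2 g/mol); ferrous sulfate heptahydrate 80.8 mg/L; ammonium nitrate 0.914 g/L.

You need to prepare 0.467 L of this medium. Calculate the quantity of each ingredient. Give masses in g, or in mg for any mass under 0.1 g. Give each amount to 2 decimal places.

Scale factor relative to 1 L: 0.467.
monosodium phosphate: 32 mmol/L × 119.98 g/mol × 0.467 L ÷ 1000 = 1.79 g
monopotassium phosphate: 29.1 mmol/L × 136.09 g/mol × 0.467 L ÷ 1000 = 1.85 g
L-glutamine: 12.9 mmol/L × 146.15 g/mol × 0.467 L ÷ 1000 = 0.88 g
sodium pyruvate: 2.29 mmol/L × 110.04 g/mol × 0.467 L ÷ 1000 = 0.12 g
Tricine: 13.3 mmol/L × 179.2 g/mol × 0.467 L ÷ 1000 = 1.11 g
ferrous sulfate heptahydrate: 80.8 mg/L × 0.467 L = 37.73 mg
ammonium nitrate: 0.914 g/L × 0.467 L = 0.43 g

monosodium phosphate 1.79 g; monopotassium phosphate 1.85 g; L-glutamine 0.88 g; sodium pyruvate 0.12 g; Tricine 1.11 g; ferrous sulfate heptahydrate 37.73 mg; ammonium nitrate 0.43 g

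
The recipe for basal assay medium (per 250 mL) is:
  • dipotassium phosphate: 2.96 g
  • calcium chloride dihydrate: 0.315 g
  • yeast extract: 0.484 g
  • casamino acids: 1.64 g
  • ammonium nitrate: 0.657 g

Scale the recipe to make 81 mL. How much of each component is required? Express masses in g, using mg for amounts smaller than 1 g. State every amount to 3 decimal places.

Ratio of target to recipe volume: 81 / 250 = 0.324.
dipotassium phosphate: 2.96 g × (81 mL / 250 mL) = 0.95904 g = 959.040 mg
calcium chloride dihydrate: 0.315 g × (81 mL / 250 mL) = 0.10206 g = 102.060 mg
yeast extract: 0.484 g × (81 mL / 250 mL) = 0.156816 g = 156.816 mg
casamino acids: 1.64 g × (81 mL / 250 mL) = 0.53136 g = 531.360 mg
ammonium nitrate: 0.657 g × (81 mL / 250 mL) = 0.212868 g = 212.868 mg

dipotassium phosphate 959.040 mg; calcium chloride dihydrate 102.060 mg; yeast extract 156.816 mg; casamino acids 531.360 mg; ammonium nitrate 212.868 mg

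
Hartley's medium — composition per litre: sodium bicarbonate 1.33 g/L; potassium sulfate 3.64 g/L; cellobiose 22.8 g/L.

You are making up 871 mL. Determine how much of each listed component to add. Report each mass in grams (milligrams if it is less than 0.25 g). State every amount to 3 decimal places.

Target volume = 871 mL = 0.871 L.
sodium bicarbonate: 1.33 g/L × 0.871 L = 1.158 g
potassium sulfate: 3.64 g/L × 0.871 L = 3.170 g
cellobiose: 22.8 g/L × 0.871 L = 19.859 g

sodium bicarbonate 1.158 g; potassium sulfate 3.170 g; cellobiose 19.859 g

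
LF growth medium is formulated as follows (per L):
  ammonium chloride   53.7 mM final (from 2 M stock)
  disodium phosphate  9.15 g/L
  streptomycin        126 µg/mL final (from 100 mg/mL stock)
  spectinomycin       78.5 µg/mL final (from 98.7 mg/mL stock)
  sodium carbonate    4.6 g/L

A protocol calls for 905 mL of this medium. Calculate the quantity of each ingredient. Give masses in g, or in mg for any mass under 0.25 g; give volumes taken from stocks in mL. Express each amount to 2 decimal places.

ammonium chloride 24.30 mL; disodium phosphate 8.28 g; streptomycin 1.14 mL; spectinomycin 0.72 mL; sodium carbonate 4.16 g

Working volume: 905 mL = 0.905 L.
ammonium chloride: C1V1 = C2V2 → 53.7 mM × 905 mL ÷ 2000 mM = 24.30 mL
disodium phosphate: 9.15 g/L × 0.905 L = 8.28 g
streptomycin: dilute stock: 126 µg/mL × 905 mL ÷ 100000 µg/mL = 1.14 mL
spectinomycin: V = C2·V2/C1 = 78.5 µg/mL × 905 mL ÷ 98700 µg/mL = 0.72 mL
sodium carbonate: 4.6 g/L × 0.905 L = 4.16 g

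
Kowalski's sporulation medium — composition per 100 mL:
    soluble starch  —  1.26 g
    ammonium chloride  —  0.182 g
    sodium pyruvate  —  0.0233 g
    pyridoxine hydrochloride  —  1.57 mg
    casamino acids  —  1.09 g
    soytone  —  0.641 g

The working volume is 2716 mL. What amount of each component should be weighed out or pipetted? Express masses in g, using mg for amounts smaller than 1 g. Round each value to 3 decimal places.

Scale factor = 2716 mL / 100 mL = 27.16.
soluble starch: 1.26 g × (2716 mL / 100 mL) = 34.222 g
ammonium chloride: 0.182 g × (2716 mL / 100 mL) = 4.943 g
sodium pyruvate: 0.0233 g × (2716 mL / 100 mL) = 0.632828 g = 632.828 mg
pyridoxine hydrochloride: 1.57 mg × (2716 mL / 100 mL) = 42.641 mg
casamino acids: 1.09 g × (2716 mL / 100 mL) = 29.604 g
soytone: 0.641 g × (2716 mL / 100 mL) = 17.410 g

soluble starch 34.222 g; ammonium chloride 4.943 g; sodium pyruvate 632.828 mg; pyridoxine hydrochloride 42.641 mg; casamino acids 29.604 g; soytone 17.410 g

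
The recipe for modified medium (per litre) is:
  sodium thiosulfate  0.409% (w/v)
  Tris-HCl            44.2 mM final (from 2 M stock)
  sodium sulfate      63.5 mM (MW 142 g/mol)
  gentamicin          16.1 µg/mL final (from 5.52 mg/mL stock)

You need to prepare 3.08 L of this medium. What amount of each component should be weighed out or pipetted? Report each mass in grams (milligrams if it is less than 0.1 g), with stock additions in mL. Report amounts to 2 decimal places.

sodium thiosulfate 12.60 g; Tris-HCl 68.07 mL; sodium sulfate 27.77 g; gentamicin 8.98 mL

Working volume: 3.08 L.
sodium thiosulfate: 0.409 g per 100 mL × 3080 mL ÷ 100 = 12.60 g
Tris-HCl: C1V1 = C2V2 → 44.2 mM × 3080 mL ÷ 2000 mM = 68.07 mL
sodium sulfate: 63.5 mmol/L × 142 g/mol × 3.08 L ÷ 1000 = 27.77 g
gentamicin: dilute stock: 16.1 µg/mL × 3080 mL ÷ 5520 µg/mL = 8.98 mL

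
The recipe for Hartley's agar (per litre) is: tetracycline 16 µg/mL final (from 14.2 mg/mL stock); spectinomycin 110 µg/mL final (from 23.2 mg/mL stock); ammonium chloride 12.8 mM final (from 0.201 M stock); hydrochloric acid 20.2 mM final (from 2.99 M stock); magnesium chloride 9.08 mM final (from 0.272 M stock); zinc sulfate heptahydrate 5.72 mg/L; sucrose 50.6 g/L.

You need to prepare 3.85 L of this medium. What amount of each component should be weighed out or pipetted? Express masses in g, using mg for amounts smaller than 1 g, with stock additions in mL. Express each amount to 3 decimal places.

Working volume: 3.85 L.
tetracycline: V = C2·V2/C1 = 16 µg/mL × 3850 mL ÷ 14200 µg/mL = 4.338 mL
spectinomycin: C1V1 = C2V2 → 110 µg/mL × 3850 mL ÷ 23200 µg/mL = 18.254 mL
ammonium chloride: dilute stock: 12.8 mM × 3850 mL ÷ 201 mM = 245.174 mL
hydrochloric acid: dilute stock: 20.2 mM × 3850 mL ÷ 2990 mM = 26.010 mL
magnesium chloride: C1V1 = C2V2 → 9.08 mM × 3850 mL ÷ 272 mM = 128.522 mL
zinc sulfate heptahydrate: 5.72 mg/L × 3.85 L = 22.022 mg
sucrose: 50.6 g/L × 3.85 L = 194.810 g

tetracycline 4.338 mL; spectinomycin 18.254 mL; ammonium chloride 245.174 mL; hydrochloric acid 26.010 mL; magnesium chloride 128.522 mL; zinc sulfate heptahydrate 22.022 mg; sucrose 194.810 g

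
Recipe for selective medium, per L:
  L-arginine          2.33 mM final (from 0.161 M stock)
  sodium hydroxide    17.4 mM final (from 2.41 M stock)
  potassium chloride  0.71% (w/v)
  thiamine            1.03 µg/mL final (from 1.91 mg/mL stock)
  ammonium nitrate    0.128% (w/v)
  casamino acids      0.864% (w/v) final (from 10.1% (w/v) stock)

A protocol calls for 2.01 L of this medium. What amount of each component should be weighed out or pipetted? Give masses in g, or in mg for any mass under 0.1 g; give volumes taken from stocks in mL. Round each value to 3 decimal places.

L-arginine 29.089 mL; sodium hydroxide 14.512 mL; potassium chloride 14.271 g; thiamine 1.084 mL; ammonium nitrate 2.573 g; casamino acids 171.945 mL

Scale factor relative to 1 L: 2.01.
L-arginine: V = C2·V2/C1 = 2.33 mM × 2010 mL ÷ 161 mM = 29.089 mL
sodium hydroxide: V = C2·V2/C1 = 17.4 mM × 2010 mL ÷ 2410 mM = 14.512 mL
potassium chloride: 0.71 g per 100 mL × 2010 mL ÷ 100 = 14.271 g
thiamine: C1V1 = C2V2 → 1.03 µg/mL × 2010 mL ÷ 1910 µg/mL = 1.084 mL
ammonium nitrate: 0.128 g per 100 mL × 2010 mL ÷ 100 = 2.573 g
casamino acids: dilute stock: 0.864% ÷ 10.1% × 2010 mL = 171.945 mL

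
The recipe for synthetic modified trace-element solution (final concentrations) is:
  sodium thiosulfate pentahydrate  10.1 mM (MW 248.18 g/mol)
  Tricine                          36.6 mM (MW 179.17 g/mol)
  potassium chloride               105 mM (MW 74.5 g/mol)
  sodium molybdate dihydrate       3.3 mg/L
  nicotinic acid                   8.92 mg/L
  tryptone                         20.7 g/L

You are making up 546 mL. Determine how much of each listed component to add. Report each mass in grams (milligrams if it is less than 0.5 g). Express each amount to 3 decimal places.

sodium thiosulfate pentahydrate 1.369 g; Tricine 3.580 g; potassium chloride 4.271 g; sodium molybdate dihydrate 1.802 mg; nicotinic acid 4.870 mg; tryptone 11.302 g

Target volume = 546 mL = 0.546 L.
sodium thiosulfate pentahydrate: 10.1 mmol/L × 248.18 g/mol × 0.546 L ÷ 1000 = 1.369 g
Tricine: 36.6 mmol/L × 179.17 g/mol × 0.546 L ÷ 1000 = 3.580 g
potassium chloride: 105 mmol/L × 74.5 g/mol × 0.546 L ÷ 1000 = 4.271 g
sodium molybdate dihydrate: 3.3 mg/L × 0.546 L = 1.802 mg
nicotinic acid: 8.92 mg/L × 0.546 L = 4.870 mg
tryptone: 20.7 g/L × 0.546 L = 11.302 g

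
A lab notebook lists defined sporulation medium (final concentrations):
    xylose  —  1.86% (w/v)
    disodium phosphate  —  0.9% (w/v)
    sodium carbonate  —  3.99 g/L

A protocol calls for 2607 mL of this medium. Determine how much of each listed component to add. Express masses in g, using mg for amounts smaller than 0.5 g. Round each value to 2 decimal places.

xylose 48.49 g; disodium phosphate 23.46 g; sodium carbonate 10.40 g

Working volume: 2607 mL = 2.607 L.
xylose: 1.86% w/v = 18.6 g/L → 18.6 × 2.607 L = 48.49 g
disodium phosphate: 0.9% w/v = 9 g/L → 9 × 2.607 L = 23.46 g
sodium carbonate: 3.99 g/L × 2.607 L = 10.40 g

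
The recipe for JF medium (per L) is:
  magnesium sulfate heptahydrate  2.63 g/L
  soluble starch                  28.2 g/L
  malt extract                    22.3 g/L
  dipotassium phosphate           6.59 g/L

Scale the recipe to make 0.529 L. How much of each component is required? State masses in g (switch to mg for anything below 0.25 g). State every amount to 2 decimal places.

Working volume: 0.529 L.
magnesium sulfate heptahydrate: 2.63 g/L × 0.529 L = 1.39 g
soluble starch: 28.2 g/L × 0.529 L = 14.92 g
malt extract: 22.3 g/L × 0.529 L = 11.80 g
dipotassium phosphate: 6.59 g/L × 0.529 L = 3.49 g

magnesium sulfate heptahydrate 1.39 g; soluble starch 14.92 g; malt extract 11.80 g; dipotassium phosphate 3.49 g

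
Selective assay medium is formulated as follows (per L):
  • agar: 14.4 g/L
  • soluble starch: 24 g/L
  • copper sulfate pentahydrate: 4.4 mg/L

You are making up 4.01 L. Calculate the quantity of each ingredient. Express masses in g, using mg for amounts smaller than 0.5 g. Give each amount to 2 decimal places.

Working volume: 4.01 L.
agar: 14.4 g/L × 4.01 L = 57.74 g
soluble starch: 24 g/L × 4.01 L = 96.24 g
copper sulfate pentahydrate: 4.4 mg/L × 4.01 L = 17.64 mg

agar 57.74 g; soluble starch 96.24 g; copper sulfate pentahydrate 17.64 mg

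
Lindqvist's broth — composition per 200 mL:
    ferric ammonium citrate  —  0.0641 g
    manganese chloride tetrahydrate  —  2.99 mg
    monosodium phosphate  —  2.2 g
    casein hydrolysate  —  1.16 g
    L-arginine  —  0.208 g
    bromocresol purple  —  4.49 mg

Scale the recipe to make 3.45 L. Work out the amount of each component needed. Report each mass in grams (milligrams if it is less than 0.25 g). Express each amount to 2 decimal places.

Scale factor = 3450 mL / 200 mL = 17.25.
ferric ammonium citrate: 0.0641 g × (3450 mL / 200 mL) = 1.11 g
manganese chloride tetrahydrate: 2.99 mg × (3450 mL / 200 mL) = 51.58 mg
monosodium phosphate: 2.2 g × (3450 mL / 200 mL) = 37.95 g
casein hydrolysate: 1.16 g × (3450 mL / 200 mL) = 20.01 g
L-arginine: 0.208 g × (3450 mL / 200 mL) = 3.59 g
bromocresol purple: 4.49 mg × (3450 mL / 200 mL) = 77.45 mg

ferric ammonium citrate 1.11 g; manganese chloride tetrahydrate 51.58 mg; monosodium phosphate 37.95 g; casein hydrolysate 20.01 g; L-arginine 3.59 g; bromocresol purple 77.45 mg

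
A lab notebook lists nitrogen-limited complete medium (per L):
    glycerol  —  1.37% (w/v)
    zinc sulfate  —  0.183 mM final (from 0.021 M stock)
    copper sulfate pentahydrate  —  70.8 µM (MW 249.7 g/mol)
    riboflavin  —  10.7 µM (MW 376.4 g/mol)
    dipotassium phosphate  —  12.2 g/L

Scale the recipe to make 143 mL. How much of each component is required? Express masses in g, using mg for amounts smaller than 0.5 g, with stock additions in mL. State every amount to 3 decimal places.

Working volume: 143 mL = 0.143 L.
glycerol: 1.37% w/v = 13.7 g/L → 13.7 × 0.143 L = 1.959 g
zinc sulfate: V = C2·V2/C1 = 0.183 mM × 143 mL ÷ 21 mM = 1.246 mL
copper sulfate pentahydrate: 70.8 µmol/L × 249.7 g/mol × 0.143 L ÷ 1000 = 2.528 mg
riboflavin: 10.7 µmol/L × 376.4 g/mol × 0.143 L ÷ 1000 = 0.576 mg
dipotassium phosphate: 12.2 g/L × 0.143 L = 1.745 g

glycerol 1.959 g; zinc sulfate 1.246 mL; copper sulfate pentahydrate 2.528 mg; riboflavin 0.576 mg; dipotassium phosphate 1.745 g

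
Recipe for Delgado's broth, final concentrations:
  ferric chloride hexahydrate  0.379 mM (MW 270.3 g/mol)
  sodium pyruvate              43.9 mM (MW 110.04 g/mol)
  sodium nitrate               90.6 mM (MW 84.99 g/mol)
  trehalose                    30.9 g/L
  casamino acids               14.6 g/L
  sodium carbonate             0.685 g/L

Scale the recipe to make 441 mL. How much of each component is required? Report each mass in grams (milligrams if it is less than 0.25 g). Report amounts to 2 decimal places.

Target volume = 441 mL = 0.441 L.
ferric chloride hexahydrate: 0.379 mmol/L × 270.3 mg/mmol × 0.441 L = 45.18 mg
sodium pyruvate: 43.9 mmol/L × 110.04 g/mol × 0.441 L ÷ 1000 = 2.13 g
sodium nitrate: 90.6 mmol/L × 84.99 g/mol × 0.441 L ÷ 1000 = 3.40 g
trehalose: 30.9 g/L × 0.441 L = 13.63 g
casamino acids: 14.6 g/L × 0.441 L = 6.44 g
sodium carbonate: 0.685 g/L × 0.441 L = 0.30 g

ferric chloride hexahydrate 45.18 mg; sodium pyruvate 2.13 g; sodium nitrate 3.40 g; trehalose 13.63 g; casamino acids 6.44 g; sodium carbonate 0.30 g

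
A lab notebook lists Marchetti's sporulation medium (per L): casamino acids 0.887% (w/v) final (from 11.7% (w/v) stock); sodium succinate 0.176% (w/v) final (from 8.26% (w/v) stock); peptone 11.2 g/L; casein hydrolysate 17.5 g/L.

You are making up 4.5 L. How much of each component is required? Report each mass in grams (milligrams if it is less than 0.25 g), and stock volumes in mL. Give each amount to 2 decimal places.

Scale factor relative to 1 L: 4.5.
casamino acids: C1V1 = C2V2 → 0.887% ÷ 11.7% × 4500 mL = 341.15 mL
sodium succinate: V = C2·V2/C1 = 0.176% ÷ 8.26% × 4500 mL = 95.88 mL
peptone: 11.2 g/L × 4.5 L = 50.40 g
casein hydrolysate: 17.5 g/L × 4.5 L = 78.75 g

casamino acids 341.15 mL; sodium succinate 95.88 mL; peptone 50.40 g; casein hydrolysate 78.75 g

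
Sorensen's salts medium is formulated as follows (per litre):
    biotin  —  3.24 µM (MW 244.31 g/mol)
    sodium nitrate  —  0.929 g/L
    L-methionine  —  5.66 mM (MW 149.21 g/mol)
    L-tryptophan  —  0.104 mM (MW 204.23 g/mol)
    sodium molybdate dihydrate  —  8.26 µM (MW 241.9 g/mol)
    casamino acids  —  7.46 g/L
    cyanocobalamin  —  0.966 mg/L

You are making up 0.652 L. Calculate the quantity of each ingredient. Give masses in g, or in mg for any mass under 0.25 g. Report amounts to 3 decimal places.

biotin 0.516 mg; sodium nitrate 0.606 g; L-methionine 0.551 g; L-tryptophan 13.848 mg; sodium molybdate dihydrate 1.303 mg; casamino acids 4.864 g; cyanocobalamin 0.630 mg

Scale factor relative to 1 L: 0.652.
biotin: 3.24 µmol/L × 244.31 g/mol × 0.652 L ÷ 1000 = 0.516 mg
sodium nitrate: 0.929 g/L × 0.652 L = 0.606 g
L-methionine: 5.66 mmol/L × 149.21 g/mol × 0.652 L ÷ 1000 = 0.551 g
L-tryptophan: 0.104 mmol/L × 204.23 mg/mmol × 0.652 L = 13.848 mg
sodium molybdate dihydrate: 8.26 µmol/L × 241.9 g/mol × 0.652 L ÷ 1000 = 1.303 mg
casamino acids: 7.46 g/L × 0.652 L = 4.864 g
cyanocobalamin: 0.966 mg/L × 0.652 L = 0.630 mg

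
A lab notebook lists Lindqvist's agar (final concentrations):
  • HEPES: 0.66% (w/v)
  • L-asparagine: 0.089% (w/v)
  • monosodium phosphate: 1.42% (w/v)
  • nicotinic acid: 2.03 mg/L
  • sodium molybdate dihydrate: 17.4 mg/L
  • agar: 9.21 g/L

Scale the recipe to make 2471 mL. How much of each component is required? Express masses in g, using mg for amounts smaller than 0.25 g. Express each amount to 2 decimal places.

HEPES 16.31 g; L-asparagine 2.20 g; monosodium phosphate 35.09 g; nicotinic acid 5.02 mg; sodium molybdate dihydrate 43.00 mg; agar 22.76 g

Target volume = 2471 mL = 2.471 L.
HEPES: 0.66 g per 100 mL × 2471 mL ÷ 100 = 16.31 g
L-asparagine: 0.089% w/v = 0.89 g/L → 0.89 × 2.471 L = 2.20 g
monosodium phosphate: 1.42 g per 100 mL × 2471 mL ÷ 100 = 35.09 g
nicotinic acid: 2.03 mg/L × 2.471 L = 5.02 mg
sodium molybdate dihydrate: 17.4 mg/L × 2.471 L = 43.00 mg
agar: 9.21 g/L × 2.471 L = 22.76 g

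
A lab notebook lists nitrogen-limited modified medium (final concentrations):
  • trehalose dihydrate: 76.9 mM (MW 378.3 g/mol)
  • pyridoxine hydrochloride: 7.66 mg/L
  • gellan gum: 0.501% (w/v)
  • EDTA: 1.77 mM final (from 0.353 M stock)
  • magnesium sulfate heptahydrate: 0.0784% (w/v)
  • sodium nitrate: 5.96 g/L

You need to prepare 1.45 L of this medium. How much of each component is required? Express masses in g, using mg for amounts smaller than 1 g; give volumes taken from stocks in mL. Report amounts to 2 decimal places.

Scale factor relative to 1 L: 1.45.
trehalose dihydrate: 76.9 mmol/L × 378.3 g/mol × 1.45 L ÷ 1000 = 42.18 g
pyridoxine hydrochloride: 7.66 mg/L × 1.45 L = 11.11 mg
gellan gum: 0.501% w/v = 5.01 g/L → 5.01 × 1.45 L = 7.26 g
EDTA: V = C2·V2/C1 = 1.77 mM × 1450 mL ÷ 353 mM = 7.27 mL
magnesium sulfate heptahydrate: 0.0784% w/v = 0.784 g/L → 0.784 × 1.45 L = 1.14 g
sodium nitrate: 5.96 g/L × 1.45 L = 8.64 g

trehalose dihydrate 42.18 g; pyridoxine hydrochloride 11.11 mg; gellan gum 7.26 g; EDTA 7.27 mL; magnesium sulfate heptahydrate 1.14 g; sodium nitrate 8.64 g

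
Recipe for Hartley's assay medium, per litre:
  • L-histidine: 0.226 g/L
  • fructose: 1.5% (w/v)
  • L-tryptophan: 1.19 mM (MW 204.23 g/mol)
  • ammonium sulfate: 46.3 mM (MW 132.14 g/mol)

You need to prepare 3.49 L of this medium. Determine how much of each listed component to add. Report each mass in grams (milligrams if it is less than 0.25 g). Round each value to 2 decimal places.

L-histidine 0.79 g; fructose 52.35 g; L-tryptophan 0.85 g; ammonium sulfate 21.35 g

Working volume: 3.49 L.
L-histidine: 0.226 g/L × 3.49 L = 0.79 g
fructose: 1.5 g per 100 mL × 3490 mL ÷ 100 = 52.35 g
L-tryptophan: 1.19 mmol/L × 204.23 g/mol × 3.49 L ÷ 1000 = 0.85 g
ammonium sulfate: 46.3 mmol/L × 132.14 g/mol × 3.49 L ÷ 1000 = 21.35 g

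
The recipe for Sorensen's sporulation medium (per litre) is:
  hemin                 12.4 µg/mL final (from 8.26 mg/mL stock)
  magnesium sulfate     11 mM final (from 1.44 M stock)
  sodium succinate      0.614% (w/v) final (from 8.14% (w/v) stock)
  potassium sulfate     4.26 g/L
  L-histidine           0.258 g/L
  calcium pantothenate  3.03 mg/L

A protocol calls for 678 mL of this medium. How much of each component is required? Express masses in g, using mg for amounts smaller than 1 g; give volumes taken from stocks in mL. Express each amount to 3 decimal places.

Working volume: 678 mL = 0.678 L.
hemin: dilute stock: 12.4 µg/mL × 678 mL ÷ 8260 µg/mL = 1.018 mL
magnesium sulfate: C1V1 = C2V2 → 11 mM × 678 mL ÷ 1440 mM = 5.179 mL
sodium succinate: dilute stock: 0.614% ÷ 8.14% × 678 mL = 51.142 mL
potassium sulfate: 4.26 g/L × 0.678 L = 2.888 g
L-histidine: 0.258 g/L × 0.678 L = 0.174924 g = 174.924 mg
calcium pantothenate: 3.03 mg/L × 0.678 L = 2.054 mg

hemin 1.018 mL; magnesium sulfate 5.179 mL; sodium succinate 51.142 mL; potassium sulfate 2.888 g; L-histidine 174.924 mg; calcium pantothenate 2.054 mg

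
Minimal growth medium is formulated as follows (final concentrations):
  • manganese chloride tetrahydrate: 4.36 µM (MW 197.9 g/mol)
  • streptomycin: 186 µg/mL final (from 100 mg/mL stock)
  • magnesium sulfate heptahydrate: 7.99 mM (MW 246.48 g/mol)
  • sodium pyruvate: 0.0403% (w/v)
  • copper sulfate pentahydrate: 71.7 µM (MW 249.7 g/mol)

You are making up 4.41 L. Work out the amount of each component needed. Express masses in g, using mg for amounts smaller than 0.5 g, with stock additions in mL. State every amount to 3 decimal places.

manganese chloride tetrahydrate 3.805 mg; streptomycin 8.203 mL; magnesium sulfate heptahydrate 8.685 g; sodium pyruvate 1.777 g; copper sulfate pentahydrate 78.954 mg

Working volume: 4.41 L.
manganese chloride tetrahydrate: 4.36 µmol/L × 197.9 g/mol × 4.41 L ÷ 1000 = 3.805 mg
streptomycin: dilute stock: 186 µg/mL × 4410 mL ÷ 100000 µg/mL = 8.203 mL
magnesium sulfate heptahydrate: 7.99 mmol/L × 246.48 g/mol × 4.41 L ÷ 1000 = 8.685 g
sodium pyruvate: 0.0403% w/v = 0.403 g/L → 0.403 × 4.41 L = 1.777 g
copper sulfate pentahydrate: 71.7 µmol/L × 249.7 g/mol × 4.41 L ÷ 1000 = 78.954 mg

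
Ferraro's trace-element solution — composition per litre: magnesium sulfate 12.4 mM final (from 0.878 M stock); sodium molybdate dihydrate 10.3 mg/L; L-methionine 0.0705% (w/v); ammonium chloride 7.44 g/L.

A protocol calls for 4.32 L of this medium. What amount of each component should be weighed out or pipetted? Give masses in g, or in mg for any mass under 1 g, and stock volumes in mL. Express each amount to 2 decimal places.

magnesium sulfate 61.01 mL; sodium molybdate dihydrate 44.50 mg; L-methionine 3.05 g; ammonium chloride 32.14 g

Working volume: 4.32 L.
magnesium sulfate: V = C2·V2/C1 = 12.4 mM × 4320 mL ÷ 878 mM = 61.01 mL
sodium molybdate dihydrate: 10.3 mg/L × 4.32 L = 44.50 mg
L-methionine: 0.0705% w/v = 0.705 g/L → 0.705 × 4.32 L = 3.05 g
ammonium chloride: 7.44 g/L × 4.32 L = 32.14 g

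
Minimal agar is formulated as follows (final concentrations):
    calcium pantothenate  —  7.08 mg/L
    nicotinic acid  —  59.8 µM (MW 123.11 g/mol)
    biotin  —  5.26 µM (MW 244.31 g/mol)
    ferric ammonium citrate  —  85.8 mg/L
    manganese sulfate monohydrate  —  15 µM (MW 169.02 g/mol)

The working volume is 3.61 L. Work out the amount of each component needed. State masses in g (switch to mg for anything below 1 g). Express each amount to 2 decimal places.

calcium pantothenate 25.56 mg; nicotinic acid 26.58 mg; biotin 4.64 mg; ferric ammonium citrate 309.74 mg; manganese sulfate monohydrate 9.15 mg

Working volume: 3.61 L.
calcium pantothenate: 7.08 mg/L × 3.61 L = 25.56 mg
nicotinic acid: 59.8 µmol/L × 123.11 g/mol × 3.61 L ÷ 1000 = 26.58 mg
biotin: 5.26 µmol/L × 244.31 g/mol × 3.61 L ÷ 1000 = 4.64 mg
ferric ammonium citrate: 85.8 mg/L × 3.61 L = 309.74 mg
manganese sulfate monohydrate: 15 µmol/L × 169.02 g/mol × 3.61 L ÷ 1000 = 9.15 mg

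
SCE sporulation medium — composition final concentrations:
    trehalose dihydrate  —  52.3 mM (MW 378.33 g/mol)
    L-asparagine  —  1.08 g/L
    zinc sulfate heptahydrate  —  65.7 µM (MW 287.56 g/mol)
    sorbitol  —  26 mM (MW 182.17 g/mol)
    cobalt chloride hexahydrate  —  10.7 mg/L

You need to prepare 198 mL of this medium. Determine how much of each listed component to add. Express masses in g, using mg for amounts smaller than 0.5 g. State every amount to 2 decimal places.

Scale factor relative to 1 L: 0.198.
trehalose dihydrate: 52.3 mmol/L × 378.33 g/mol × 0.198 L ÷ 1000 = 3.92 g
L-asparagine: 1.08 g/L × 0.198 L = 0.21384 g = 213.84 mg
zinc sulfate heptahydrate: 65.7 µmol/L × 287.56 g/mol × 0.198 L ÷ 1000 = 3.74 mg
sorbitol: 26 mmol/L × 182.17 g/mol × 0.198 L ÷ 1000 = 0.94 g
cobalt chloride hexahydrate: 10.7 mg/L × 0.198 L = 2.12 mg

trehalose dihydrate 3.92 g; L-asparagine 213.84 mg; zinc sulfate heptahydrate 3.74 mg; sorbitol 0.94 g; cobalt chloride hexahydrate 2.12 mg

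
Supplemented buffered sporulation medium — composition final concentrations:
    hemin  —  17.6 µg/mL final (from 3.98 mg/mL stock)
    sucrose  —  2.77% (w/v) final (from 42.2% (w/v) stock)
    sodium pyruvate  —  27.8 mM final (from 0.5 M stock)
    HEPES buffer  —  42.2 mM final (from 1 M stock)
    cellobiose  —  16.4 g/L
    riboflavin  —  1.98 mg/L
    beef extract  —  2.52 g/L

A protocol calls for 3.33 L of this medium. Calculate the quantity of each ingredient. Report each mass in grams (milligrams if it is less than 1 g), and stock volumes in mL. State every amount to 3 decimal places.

hemin 14.726 mL; sucrose 218.581 mL; sodium pyruvate 185.148 mL; HEPES buffer 140.526 mL; cellobiose 54.612 g; riboflavin 6.593 mg; beef extract 8.392 g

Working volume: 3.33 L.
hemin: dilute stock: 17.6 µg/mL × 3330 mL ÷ 3980 µg/mL = 14.726 mL
sucrose: dilute stock: 2.77% ÷ 42.2% × 3330 mL = 218.581 mL
sodium pyruvate: dilute stock: 27.8 mM × 3330 mL ÷ 500 mM = 185.148 mL
HEPES buffer: dilute stock: 42.2 mM × 3330 mL ÷ 1000 mM = 140.526 mL
cellobiose: 16.4 g/L × 3.33 L = 54.612 g
riboflavin: 1.98 mg/L × 3.33 L = 6.593 mg
beef extract: 2.52 g/L × 3.33 L = 8.392 g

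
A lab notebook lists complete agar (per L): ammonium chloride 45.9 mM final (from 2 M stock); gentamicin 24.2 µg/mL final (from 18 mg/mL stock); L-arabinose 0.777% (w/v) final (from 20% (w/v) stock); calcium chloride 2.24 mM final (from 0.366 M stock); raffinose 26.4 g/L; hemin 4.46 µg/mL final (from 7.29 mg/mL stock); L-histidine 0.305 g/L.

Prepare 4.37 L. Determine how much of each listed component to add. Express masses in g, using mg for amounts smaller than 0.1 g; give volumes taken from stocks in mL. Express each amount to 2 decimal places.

Working volume: 4.37 L.
ammonium chloride: dilute stock: 45.9 mM × 4370 mL ÷ 2000 mM = 100.29 mL
gentamicin: V = C2·V2/C1 = 24.2 µg/mL × 4370 mL ÷ 18000 µg/mL = 5.88 mL
L-arabinose: dilute stock: 0.777% ÷ 20% × 4370 mL = 169.77 mL
calcium chloride: V = C2·V2/C1 = 2.24 mM × 4370 mL ÷ 366 mM = 26.75 mL
raffinose: 26.4 g/L × 4.37 L = 115.37 g
hemin: dilute stock: 4.46 µg/mL × 4370 mL ÷ 7290 µg/mL = 2.67 mL
L-histidine: 0.305 g/L × 4.37 L = 1.33 g

ammonium chloride 100.29 mL; gentamicin 5.88 mL; L-arabinose 169.77 mL; calcium chloride 26.75 mL; raffinose 115.37 g; hemin 2.67 mL; L-histidine 1.33 g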